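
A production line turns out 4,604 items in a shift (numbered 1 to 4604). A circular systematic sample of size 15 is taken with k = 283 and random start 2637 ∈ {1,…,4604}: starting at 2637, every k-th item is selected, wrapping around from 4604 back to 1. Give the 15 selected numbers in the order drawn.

2637, 2920, 3203, 3486, 3769, 4052, 4335, 14, 297, 580, 863, 1146, 1429, 1712, 1995

Selection 1: 2637
Selection 2: 2637 + 283 = 2920
Selection 3: 2920 + 283 = 3203
Selection 4: 3203 + 283 = 3486
Selection 5: 3486 + 283 = 3769
Selection 6: 3769 + 283 = 4052
Selection 7: 4052 + 283 = 4335
Selection 8: 4335 + 283 = 4618 → 4618 − 4604 = 14
Selection 9: 14 + 283 = 297
Selection 10: 297 + 283 = 580
Selection 11: 580 + 283 = 863
Selection 12: 863 + 283 = 1146
Selection 13: 1146 + 283 = 1429
Selection 14: 1429 + 283 = 1712
Selection 15: 1712 + 283 = 1995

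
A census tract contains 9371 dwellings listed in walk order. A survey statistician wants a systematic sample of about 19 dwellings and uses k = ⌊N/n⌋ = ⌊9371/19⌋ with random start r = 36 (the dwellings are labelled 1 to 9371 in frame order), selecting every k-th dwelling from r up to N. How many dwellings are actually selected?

19

k = ⌊9371/19⌋ = 493
Achieved size = ⌊(9371 − 36)/493⌋ + 1 = ⌊9335/493⌋ + 1 = 18 + 1 = 19
(last selection: 36 + 18×493 = 8910 ≤ 9371; next would be 9403 > 9371)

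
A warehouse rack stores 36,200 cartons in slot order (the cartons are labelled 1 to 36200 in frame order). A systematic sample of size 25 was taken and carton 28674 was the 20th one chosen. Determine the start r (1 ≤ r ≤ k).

k = 36200/25 = 1448
r = 28674 − (20−1)×1448 = 28674 − 27512 = 1162

1162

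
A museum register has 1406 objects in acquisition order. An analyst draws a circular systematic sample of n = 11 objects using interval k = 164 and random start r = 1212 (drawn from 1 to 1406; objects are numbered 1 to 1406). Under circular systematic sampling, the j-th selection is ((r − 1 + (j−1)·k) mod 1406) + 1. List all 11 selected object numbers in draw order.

Selection 1: 1212
Selection 2: 1212 + 164 = 1376
Selection 3: 1376 + 164 = 1540 → 1540 − 1406 = 134
Selection 4: 134 + 164 = 298
Selection 5: 298 + 164 = 462
Selection 6: 462 + 164 = 626
Selection 7: 626 + 164 = 790
Selection 8: 790 + 164 = 954
Selection 9: 954 + 164 = 1118
Selection 10: 1118 + 164 = 1282
Selection 11: 1282 + 164 = 1446 → 1446 − 1406 = 40

1212, 1376, 134, 298, 462, 626, 790, 954, 1118, 1282, 40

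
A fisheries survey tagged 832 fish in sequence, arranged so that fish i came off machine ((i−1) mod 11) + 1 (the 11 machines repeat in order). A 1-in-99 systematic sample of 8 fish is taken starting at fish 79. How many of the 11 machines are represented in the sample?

1

Consecutive selections differ by k = 99, so their machine numbers differ by 99 mod 11 = 0.
gcd(99, 11) = 11, so the sample visits 11/11 = 1 distinct residues mod 11.
Start 79 is machine 2; the machines hit are 2.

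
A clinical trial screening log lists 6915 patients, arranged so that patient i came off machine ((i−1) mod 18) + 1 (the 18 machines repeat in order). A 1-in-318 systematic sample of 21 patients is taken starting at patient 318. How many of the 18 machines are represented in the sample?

3

Consecutive selections differ by k = 318, so their machine numbers differ by 318 mod 18 = 12.
gcd(318, 18) = 6, so the sample visits 18/6 = 3 distinct residues mod 18.
Start 318 is machine 12; the machines hit are 6, 12, 18.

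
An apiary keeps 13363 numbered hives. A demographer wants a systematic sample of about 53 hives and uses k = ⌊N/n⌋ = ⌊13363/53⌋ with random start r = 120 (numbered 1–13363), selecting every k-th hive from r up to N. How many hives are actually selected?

k = ⌊13363/53⌋ = 252
Achieved size = ⌊(13363 − 120)/252⌋ + 1 = ⌊13243/252⌋ + 1 = 52 + 1 = 53
(last selection: 120 + 52×252 = 13224 ≤ 13363; next would be 13476 > 13363)

53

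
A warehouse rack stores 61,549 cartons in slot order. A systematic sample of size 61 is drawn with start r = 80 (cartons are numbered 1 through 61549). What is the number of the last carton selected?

60620

k = 61549/61 = 1009
61st selection = r + (61−1)·k = 80 + 60×1009 = 80 + 60540 = 60620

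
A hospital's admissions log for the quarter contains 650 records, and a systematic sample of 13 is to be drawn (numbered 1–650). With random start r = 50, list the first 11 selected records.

50, 100, 150, 200, 250, 300, 350, 400, 450, 500, 550

k = N/n = 650/13 = 50
record 1: 50
record 2: 50 + 50 = 100
record 3: 100 + 50 = 150
record 4: 150 + 50 = 200
record 5: 200 + 50 = 250
record 6: 250 + 50 = 300
record 7: 300 + 50 = 350
record 8: 350 + 50 = 400
record 9: 400 + 50 = 450
record 10: 450 + 50 = 500
record 11: 500 + 50 = 550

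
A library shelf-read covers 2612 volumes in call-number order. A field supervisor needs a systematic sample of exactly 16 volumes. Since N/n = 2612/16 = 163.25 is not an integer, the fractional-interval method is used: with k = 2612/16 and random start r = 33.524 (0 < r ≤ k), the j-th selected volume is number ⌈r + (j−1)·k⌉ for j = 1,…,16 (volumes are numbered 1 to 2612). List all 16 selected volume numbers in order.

34, 197, 361, 524, 687, 850, 1014, 1177, 1340, 1503, 1667, 1830, 1993, 2156, 2320, 2483

j=1: r + 0k = 33.524 → ⌈·⌉ = 34
j=2: r + 1k = 196.774 → ⌈·⌉ = 197
j=3: r + 2k = 360.024 → ⌈·⌉ = 361
j=4: r + 3k = 523.274 → ⌈·⌉ = 524
j=5: r + 4k = 686.524 → ⌈·⌉ = 687
j=6: r + 5k = 849.774 → ⌈·⌉ = 850
j=7: r + 6k = 1013.024 → ⌈·⌉ = 1014
j=8: r + 7k = 1176.274 → ⌈·⌉ = 1177
j=9: r + 8k = 1339.524 → ⌈·⌉ = 1340
j=10: r + 9k = 1502.774 → ⌈·⌉ = 1503
j=11: r + 10k = 1666.024 → ⌈·⌉ = 1667
j=12: r + 11k = 1829.274 → ⌈·⌉ = 1830
j=13: r + 12k = 1992.524 → ⌈·⌉ = 1993
j=14: r + 13k = 2155.774 → ⌈·⌉ = 2156
j=15: r + 14k = 2319.024 → ⌈·⌉ = 2320
j=16: r + 15k = 2482.274 → ⌈·⌉ = 2483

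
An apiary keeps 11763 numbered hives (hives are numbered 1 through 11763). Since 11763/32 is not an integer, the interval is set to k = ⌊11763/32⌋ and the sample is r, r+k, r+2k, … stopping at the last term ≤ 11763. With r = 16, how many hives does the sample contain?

k = ⌊11763/32⌋ = 367
Achieved size = ⌊(11763 − 16)/367⌋ + 1 = ⌊11747/367⌋ + 1 = 32 + 1 = 33
(last selection: 16 + 32×367 = 11760 ≤ 11763; next would be 12127 > 11763)

33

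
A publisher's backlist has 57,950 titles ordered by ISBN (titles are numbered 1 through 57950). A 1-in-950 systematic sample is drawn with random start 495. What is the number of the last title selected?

k = 950
61st selection = r + (61−1)·k = 495 + 60×950 = 495 + 57000 = 57495

57495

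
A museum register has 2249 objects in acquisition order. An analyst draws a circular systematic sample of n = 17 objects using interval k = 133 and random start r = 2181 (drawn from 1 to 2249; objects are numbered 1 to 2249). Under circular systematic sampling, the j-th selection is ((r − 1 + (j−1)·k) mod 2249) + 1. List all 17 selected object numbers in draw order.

Selection 1: 2181
Selection 2: 2181 + 133 = 2314 → 2314 − 2249 = 65
Selection 3: 65 + 133 = 198
Selection 4: 198 + 133 = 331
Selection 5: 331 + 133 = 464
Selection 6: 464 + 133 = 597
Selection 7: 597 + 133 = 730
Selection 8: 730 + 133 = 863
Selection 9: 863 + 133 = 996
Selection 10: 996 + 133 = 1129
Selection 11: 1129 + 133 = 1262
Selection 12: 1262 + 133 = 1395
Selection 13: 1395 + 133 = 1528
Selection 14: 1528 + 133 = 1661
Selection 15: 1661 + 133 = 1794
Selection 16: 1794 + 133 = 1927
Selection 17: 1927 + 133 = 2060

2181, 65, 198, 331, 464, 597, 730, 863, 996, 1129, 1262, 1395, 1528, 1661, 1794, 1927, 2060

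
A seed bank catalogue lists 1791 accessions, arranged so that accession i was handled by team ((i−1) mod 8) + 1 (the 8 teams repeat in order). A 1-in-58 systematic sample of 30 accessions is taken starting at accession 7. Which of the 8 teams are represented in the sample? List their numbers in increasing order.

Consecutive selections differ by k = 58, so their team numbers differ by 58 mod 8 = 2.
gcd(58, 8) = 2, so the sample visits 8/2 = 4 distinct residues mod 8.
Start 7 is team 7; the teams hit are 1, 3, 5, 7.

1, 3, 5, 7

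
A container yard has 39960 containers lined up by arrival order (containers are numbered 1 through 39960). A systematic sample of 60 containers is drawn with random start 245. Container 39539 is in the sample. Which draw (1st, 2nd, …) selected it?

60

k = 39960/60 = 666
position = (39539 − 245)/666 + 1 = 39294/666 + 1 = 59 + 1 = 60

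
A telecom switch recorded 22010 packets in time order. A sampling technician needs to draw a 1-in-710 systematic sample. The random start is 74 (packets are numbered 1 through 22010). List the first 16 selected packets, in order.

packet 1: 74
packet 2: 74 + 710 = 784
packet 3: 784 + 710 = 1494
packet 4: 1494 + 710 = 2204
packet 5: 2204 + 710 = 2914
packet 6: 2914 + 710 = 3624
packet 7: 3624 + 710 = 4334
packet 8: 4334 + 710 = 5044
packet 9: 5044 + 710 = 5754
packet 10: 5754 + 710 = 6464
packet 11: 6464 + 710 = 7174
packet 12: 7174 + 710 = 7884
packet 13: 7884 + 710 = 8594
packet 14: 8594 + 710 = 9304
packet 15: 9304 + 710 = 10014
packet 16: 10014 + 710 = 10724

74, 784, 1494, 2204, 2914, 3624, 4334, 5044, 5754, 6464, 7174, 7884, 8594, 9304, 10014, 10724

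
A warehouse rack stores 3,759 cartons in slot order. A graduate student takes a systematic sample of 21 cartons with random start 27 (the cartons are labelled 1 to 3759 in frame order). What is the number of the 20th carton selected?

3428

k = 3759/21 = 179
20th selection = r + (20−1)·k = 27 + 19×179 = 27 + 3401 = 3428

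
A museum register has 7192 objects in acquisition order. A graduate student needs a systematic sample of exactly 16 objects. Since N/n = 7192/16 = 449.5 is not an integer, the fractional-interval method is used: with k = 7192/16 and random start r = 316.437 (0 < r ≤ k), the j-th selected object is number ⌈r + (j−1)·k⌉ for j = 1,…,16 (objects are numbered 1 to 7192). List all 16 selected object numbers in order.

317, 766, 1216, 1665, 2115, 2564, 3014, 3463, 3913, 4362, 4812, 5261, 5711, 6160, 6610, 7059

j=1: r + 0k = 316.437 → ⌈·⌉ = 317
j=2: r + 1k = 765.937 → ⌈·⌉ = 766
j=3: r + 2k = 1215.437 → ⌈·⌉ = 1216
j=4: r + 3k = 1664.937 → ⌈·⌉ = 1665
j=5: r + 4k = 2114.437 → ⌈·⌉ = 2115
j=6: r + 5k = 2563.937 → ⌈·⌉ = 2564
j=7: r + 6k = 3013.437 → ⌈·⌉ = 3014
j=8: r + 7k = 3462.937 → ⌈·⌉ = 3463
j=9: r + 8k = 3912.437 → ⌈·⌉ = 3913
j=10: r + 9k = 4361.937 → ⌈·⌉ = 4362
j=11: r + 10k = 4811.437 → ⌈·⌉ = 4812
j=12: r + 11k = 5260.937 → ⌈·⌉ = 5261
j=13: r + 12k = 5710.437 → ⌈·⌉ = 5711
j=14: r + 13k = 6159.937 → ⌈·⌉ = 6160
j=15: r + 14k = 6609.437 → ⌈·⌉ = 6610
j=16: r + 15k = 7058.937 → ⌈·⌉ = 7059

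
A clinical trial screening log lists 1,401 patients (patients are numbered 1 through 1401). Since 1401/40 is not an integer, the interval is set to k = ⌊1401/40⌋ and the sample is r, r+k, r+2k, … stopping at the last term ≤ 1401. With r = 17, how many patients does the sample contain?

k = ⌊1401/40⌋ = 35
Achieved size = ⌊(1401 − 17)/35⌋ + 1 = ⌊1384/35⌋ + 1 = 39 + 1 = 40
(last selection: 17 + 39×35 = 1382 ≤ 1401; next would be 1417 > 1401)

40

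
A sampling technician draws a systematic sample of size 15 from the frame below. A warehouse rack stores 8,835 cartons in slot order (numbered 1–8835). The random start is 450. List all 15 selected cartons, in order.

450, 1039, 1628, 2217, 2806, 3395, 3984, 4573, 5162, 5751, 6340, 6929, 7518, 8107, 8696

k = N/n = 8835/15 = 589
carton 1: 450
carton 2: 450 + 589 = 1039
carton 3: 1039 + 589 = 1628
carton 4: 1628 + 589 = 2217
carton 5: 2217 + 589 = 2806
carton 6: 2806 + 589 = 3395
carton 7: 3395 + 589 = 3984
carton 8: 3984 + 589 = 4573
carton 9: 4573 + 589 = 5162
carton 10: 5162 + 589 = 5751
carton 11: 5751 + 589 = 6340
carton 12: 6340 + 589 = 6929
carton 13: 6929 + 589 = 7518
carton 14: 7518 + 589 = 8107
carton 15: 8107 + 589 = 8696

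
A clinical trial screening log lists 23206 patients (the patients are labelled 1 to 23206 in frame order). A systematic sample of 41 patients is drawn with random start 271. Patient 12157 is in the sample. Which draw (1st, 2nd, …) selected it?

k = 23206/41 = 566
position = (12157 − 271)/566 + 1 = 11886/566 + 1 = 21 + 1 = 22

22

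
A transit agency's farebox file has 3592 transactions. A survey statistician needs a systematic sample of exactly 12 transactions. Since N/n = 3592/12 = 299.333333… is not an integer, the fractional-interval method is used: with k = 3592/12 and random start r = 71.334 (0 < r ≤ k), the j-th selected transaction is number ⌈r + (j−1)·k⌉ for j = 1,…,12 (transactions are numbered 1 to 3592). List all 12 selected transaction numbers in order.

j=1: r + 0k = 71.334 → ⌈·⌉ = 72
j=2: r + 1k = 370.667333… → ⌈·⌉ = 371
j=3: r + 2k = 670.000666… → ⌈·⌉ = 671
j=4: r + 3k = 969.334 → ⌈·⌉ = 970
j=5: r + 4k = 1268.667333… → ⌈·⌉ = 1269
j=6: r + 5k = 1568.000666… → ⌈·⌉ = 1569
j=7: r + 6k = 1867.334 → ⌈·⌉ = 1868
j=8: r + 7k = 2166.667333… → ⌈·⌉ = 2167
j=9: r + 8k = 2466.000666… → ⌈·⌉ = 2467
j=10: r + 9k = 2765.334 → ⌈·⌉ = 2766
j=11: r + 10k = 3064.667333… → ⌈·⌉ = 3065
j=12: r + 11k = 3364.000666… → ⌈·⌉ = 3365

72, 371, 671, 970, 1269, 1569, 1868, 2167, 2467, 2766, 3065, 3365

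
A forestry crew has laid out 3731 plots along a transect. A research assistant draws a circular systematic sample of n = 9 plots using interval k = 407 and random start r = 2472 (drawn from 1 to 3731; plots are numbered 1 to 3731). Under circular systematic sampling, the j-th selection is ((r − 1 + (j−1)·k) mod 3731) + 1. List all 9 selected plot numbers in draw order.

Selection 1: 2472
Selection 2: 2472 + 407 = 2879
Selection 3: 2879 + 407 = 3286
Selection 4: 3286 + 407 = 3693
Selection 5: 3693 + 407 = 4100 → 4100 − 3731 = 369
Selection 6: 369 + 407 = 776
Selection 7: 776 + 407 = 1183
Selection 8: 1183 + 407 = 1590
Selection 9: 1590 + 407 = 1997

2472, 2879, 3286, 3693, 369, 776, 1183, 1590, 1997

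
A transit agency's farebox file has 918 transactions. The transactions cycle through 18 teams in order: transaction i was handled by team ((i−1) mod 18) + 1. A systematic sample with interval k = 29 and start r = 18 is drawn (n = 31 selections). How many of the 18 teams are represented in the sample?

18

Consecutive selections differ by k = 29, so their team numbers differ by 29 mod 18 = 11.
gcd(29, 18) = 1, so the sample visits 18/1 = 18 distinct residues mod 18.
Start 18 is team 18; the teams hit are 1, 2, 3, 4, 5, 6, 7, 8, 9, 10, 11, 12, 13, 14, 15, 16, 17, 18.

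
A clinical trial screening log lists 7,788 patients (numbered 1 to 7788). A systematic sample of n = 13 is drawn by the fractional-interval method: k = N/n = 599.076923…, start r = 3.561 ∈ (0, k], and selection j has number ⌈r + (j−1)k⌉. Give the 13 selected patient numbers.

4, 603, 1202, 1801, 2400, 2999, 3599, 4198, 4797, 5396, 5995, 6594, 7193

j=1: r + 0k = 3.561 → ⌈·⌉ = 4
j=2: r + 1k = 602.637923… → ⌈·⌉ = 603
j=3: r + 2k = 1201.714846… → ⌈·⌉ = 1202
j=4: r + 3k = 1800.791769… → ⌈·⌉ = 1801
j=5: r + 4k = 2399.868692… → ⌈·⌉ = 2400
j=6: r + 5k = 2998.945615… → ⌈·⌉ = 2999
j=7: r + 6k = 3598.022538… → ⌈·⌉ = 3599
j=8: r + 7k = 4197.099461… → ⌈·⌉ = 4198
j=9: r + 8k = 4796.176384… → ⌈·⌉ = 4797
j=10: r + 9k = 5395.253307… → ⌈·⌉ = 5396
j=11: r + 10k = 5994.330230… → ⌈·⌉ = 5995
j=12: r + 11k = 6593.407153… → ⌈·⌉ = 6594
j=13: r + 12k = 7192.484076… → ⌈·⌉ = 7193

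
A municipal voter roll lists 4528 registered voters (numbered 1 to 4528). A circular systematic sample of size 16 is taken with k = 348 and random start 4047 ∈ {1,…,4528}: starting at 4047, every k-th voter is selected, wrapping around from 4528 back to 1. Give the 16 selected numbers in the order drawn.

4047, 4395, 215, 563, 911, 1259, 1607, 1955, 2303, 2651, 2999, 3347, 3695, 4043, 4391, 211

Selection 1: 4047
Selection 2: 4047 + 348 = 4395
Selection 3: 4395 + 348 = 4743 → 4743 − 4528 = 215
Selection 4: 215 + 348 = 563
Selection 5: 563 + 348 = 911
Selection 6: 911 + 348 = 1259
Selection 7: 1259 + 348 = 1607
Selection 8: 1607 + 348 = 1955
Selection 9: 1955 + 348 = 2303
Selection 10: 2303 + 348 = 2651
Selection 11: 2651 + 348 = 2999
Selection 12: 2999 + 348 = 3347
Selection 13: 3347 + 348 = 3695
Selection 14: 3695 + 348 = 4043
Selection 15: 4043 + 348 = 4391
Selection 16: 4391 + 348 = 4739 → 4739 − 4528 = 211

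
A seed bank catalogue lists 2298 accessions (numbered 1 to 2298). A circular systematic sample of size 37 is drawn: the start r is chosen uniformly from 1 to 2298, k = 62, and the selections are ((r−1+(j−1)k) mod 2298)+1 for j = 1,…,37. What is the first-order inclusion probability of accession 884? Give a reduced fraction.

For each position j, as r ranges over 1…2298 the j-th selection hits every accession exactly once, so accession 884 is selected for exactly 37 of the 2298 starts.
Inclusion probability = 37/2298.

37/2298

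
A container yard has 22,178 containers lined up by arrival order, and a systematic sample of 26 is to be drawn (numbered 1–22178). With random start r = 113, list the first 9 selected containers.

k = N/n = 22178/26 = 853
container 1: 113
container 2: 113 + 853 = 966
container 3: 966 + 853 = 1819
container 4: 1819 + 853 = 2672
container 5: 2672 + 853 = 3525
container 6: 3525 + 853 = 4378
container 7: 4378 + 853 = 5231
container 8: 5231 + 853 = 6084
container 9: 6084 + 853 = 6937

113, 966, 1819, 2672, 3525, 4378, 5231, 6084, 6937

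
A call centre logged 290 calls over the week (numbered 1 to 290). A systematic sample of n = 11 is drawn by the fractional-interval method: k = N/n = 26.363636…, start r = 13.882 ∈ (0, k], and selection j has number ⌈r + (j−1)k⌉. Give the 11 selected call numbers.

j=1: r + 0k = 13.882 → ⌈·⌉ = 14
j=2: r + 1k = 40.245636… → ⌈·⌉ = 41
j=3: r + 2k = 66.609272… → ⌈·⌉ = 67
j=4: r + 3k = 92.972909… → ⌈·⌉ = 93
j=5: r + 4k = 119.336545… → ⌈·⌉ = 120
j=6: r + 5k = 145.700181… → ⌈·⌉ = 146
j=7: r + 6k = 172.063818… → ⌈·⌉ = 173
j=8: r + 7k = 198.427454… → ⌈·⌉ = 199
j=9: r + 8k = 224.791090… → ⌈·⌉ = 225
j=10: r + 9k = 251.154727… → ⌈·⌉ = 252
j=11: r + 10k = 277.518363… → ⌈·⌉ = 278

14, 41, 67, 93, 120, 146, 173, 199, 225, 252, 278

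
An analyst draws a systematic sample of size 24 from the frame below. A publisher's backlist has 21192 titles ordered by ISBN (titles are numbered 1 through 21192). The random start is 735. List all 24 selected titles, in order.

k = N/n = 21192/24 = 883
title 1: 735
title 2: 735 + 883 = 1618
title 3: 1618 + 883 = 2501
title 4: 2501 + 883 = 3384
title 5: 3384 + 883 = 4267
title 6: 4267 + 883 = 5150
title 7: 5150 + 883 = 6033
title 8: 6033 + 883 = 6916
title 9: 6916 + 883 = 7799
title 10: 7799 + 883 = 8682
title 11: 8682 + 883 = 9565
title 12: 9565 + 883 = 10448
title 13: 10448 + 883 = 11331
title 14: 11331 + 883 = 12214
title 15: 12214 + 883 = 13097
title 16: 13097 + 883 = 13980
title 17: 13980 + 883 = 14863
title 18: 14863 + 883 = 15746
title 19: 15746 + 883 = 16629
title 20: 16629 + 883 = 17512
title 21: 17512 + 883 = 18395
title 22: 18395 + 883 = 19278
title 23: 19278 + 883 = 20161
title 24: 20161 + 883 = 21044

735, 1618, 2501, 3384, 4267, 5150, 6033, 6916, 7799, 8682, 9565, 10448, 11331, 12214, 13097, 13980, 14863, 15746, 16629, 17512, 18395, 19278, 20161, 21044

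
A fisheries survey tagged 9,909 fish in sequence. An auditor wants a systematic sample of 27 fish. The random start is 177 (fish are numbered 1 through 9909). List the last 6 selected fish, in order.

k = N/n = 9909/27 = 367
22nd selection = 177 + 21×367 = 7884
23rd: 7884 + 367 = 8251
24th: 8251 + 367 = 8618
25th: 8618 + 367 = 8985
26th: 8985 + 367 = 9352
27th: 9352 + 367 = 9719

7884, 8251, 8618, 8985, 9352, 9719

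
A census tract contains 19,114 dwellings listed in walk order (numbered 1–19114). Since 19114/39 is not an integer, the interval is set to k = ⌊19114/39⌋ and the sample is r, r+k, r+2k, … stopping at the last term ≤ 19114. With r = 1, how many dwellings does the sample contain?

k = ⌊19114/39⌋ = 490
Achieved size = ⌊(19114 − 1)/490⌋ + 1 = ⌊19113/490⌋ + 1 = 39 + 1 = 40
(last selection: 1 + 39×490 = 19111 ≤ 19114; next would be 19601 > 19114)

40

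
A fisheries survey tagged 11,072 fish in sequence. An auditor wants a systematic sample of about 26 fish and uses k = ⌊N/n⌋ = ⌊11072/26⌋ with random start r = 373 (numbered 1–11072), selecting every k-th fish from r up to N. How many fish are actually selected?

26

k = ⌊11072/26⌋ = 425
Achieved size = ⌊(11072 − 373)/425⌋ + 1 = ⌊10699/425⌋ + 1 = 25 + 1 = 26
(last selection: 373 + 25×425 = 10998 ≤ 11072; next would be 11423 > 11072)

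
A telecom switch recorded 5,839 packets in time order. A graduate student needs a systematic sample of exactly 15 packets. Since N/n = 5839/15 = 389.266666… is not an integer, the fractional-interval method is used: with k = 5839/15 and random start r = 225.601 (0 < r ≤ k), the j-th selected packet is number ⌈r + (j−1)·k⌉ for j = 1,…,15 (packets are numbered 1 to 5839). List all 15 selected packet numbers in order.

226, 615, 1005, 1394, 1783, 2172, 2562, 2951, 3340, 3730, 4119, 4508, 4897, 5287, 5676

j=1: r + 0k = 225.601 → ⌈·⌉ = 226
j=2: r + 1k = 614.867666… → ⌈·⌉ = 615
j=3: r + 2k = 1004.134333… → ⌈·⌉ = 1005
j=4: r + 3k = 1393.401 → ⌈·⌉ = 1394
j=5: r + 4k = 1782.667666… → ⌈·⌉ = 1783
j=6: r + 5k = 2171.934333… → ⌈·⌉ = 2172
j=7: r + 6k = 2561.201 → ⌈·⌉ = 2562
j=8: r + 7k = 2950.467666… → ⌈·⌉ = 2951
j=9: r + 8k = 3339.734333… → ⌈·⌉ = 3340
j=10: r + 9k = 3729.001 → ⌈·⌉ = 3730
j=11: r + 10k = 4118.267666… → ⌈·⌉ = 4119
j=12: r + 11k = 4507.534333… → ⌈·⌉ = 4508
j=13: r + 12k = 4896.801 → ⌈·⌉ = 4897
j=14: r + 13k = 5286.067666… → ⌈·⌉ = 5287
j=15: r + 14k = 5675.334333… → ⌈·⌉ = 5676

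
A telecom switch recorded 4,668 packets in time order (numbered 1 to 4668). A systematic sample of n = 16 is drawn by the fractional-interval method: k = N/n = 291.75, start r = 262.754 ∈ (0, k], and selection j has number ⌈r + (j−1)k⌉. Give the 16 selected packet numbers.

j=1: r + 0k = 262.754 → ⌈·⌉ = 263
j=2: r + 1k = 554.504 → ⌈·⌉ = 555
j=3: r + 2k = 846.254 → ⌈·⌉ = 847
j=4: r + 3k = 1138.004 → ⌈·⌉ = 1139
j=5: r + 4k = 1429.754 → ⌈·⌉ = 1430
j=6: r + 5k = 1721.504 → ⌈·⌉ = 1722
j=7: r + 6k = 2013.254 → ⌈·⌉ = 2014
j=8: r + 7k = 2305.004 → ⌈·⌉ = 2306
j=9: r + 8k = 2596.754 → ⌈·⌉ = 2597
j=10: r + 9k = 2888.504 → ⌈·⌉ = 2889
j=11: r + 10k = 3180.254 → ⌈·⌉ = 3181
j=12: r + 11k = 3472.004 → ⌈·⌉ = 3473
j=13: r + 12k = 3763.754 → ⌈·⌉ = 3764
j=14: r + 13k = 4055.504 → ⌈·⌉ = 4056
j=15: r + 14k = 4347.254 → ⌈·⌉ = 4348
j=16: r + 15k = 4639.004 → ⌈·⌉ = 4640

263, 555, 847, 1139, 1430, 1722, 2014, 2306, 2597, 2889, 3181, 3473, 3764, 4056, 4348, 4640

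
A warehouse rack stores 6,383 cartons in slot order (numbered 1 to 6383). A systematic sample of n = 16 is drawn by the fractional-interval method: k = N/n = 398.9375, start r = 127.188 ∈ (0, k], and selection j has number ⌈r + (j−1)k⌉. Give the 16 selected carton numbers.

j=1: r + 0k = 127.188 → ⌈·⌉ = 128
j=2: r + 1k = 526.1255 → ⌈·⌉ = 527
j=3: r + 2k = 925.063 → ⌈·⌉ = 926
j=4: r + 3k = 1324.0005 → ⌈·⌉ = 1325
j=5: r + 4k = 1722.938 → ⌈·⌉ = 1723
j=6: r + 5k = 2121.8755 → ⌈·⌉ = 2122
j=7: r + 6k = 2520.813 → ⌈·⌉ = 2521
j=8: r + 7k = 2919.7505 → ⌈·⌉ = 2920
j=9: r + 8k = 3318.688 → ⌈·⌉ = 3319
j=10: r + 9k = 3717.6255 → ⌈·⌉ = 3718
j=11: r + 10k = 4116.563 → ⌈·⌉ = 4117
j=12: r + 11k = 4515.5005 → ⌈·⌉ = 4516
j=13: r + 12k = 4914.438 → ⌈·⌉ = 4915
j=14: r + 13k = 5313.3755 → ⌈·⌉ = 5314
j=15: r + 14k = 5712.313 → ⌈·⌉ = 5713
j=16: r + 15k = 6111.2505 → ⌈·⌉ = 6112

128, 527, 926, 1325, 1723, 2122, 2521, 2920, 3319, 3718, 4117, 4516, 4915, 5314, 5713, 6112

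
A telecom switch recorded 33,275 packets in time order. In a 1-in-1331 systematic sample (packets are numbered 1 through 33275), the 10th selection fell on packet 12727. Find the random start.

k = 1331
r = 12727 − (10−1)×1331 = 12727 − 11979 = 748

748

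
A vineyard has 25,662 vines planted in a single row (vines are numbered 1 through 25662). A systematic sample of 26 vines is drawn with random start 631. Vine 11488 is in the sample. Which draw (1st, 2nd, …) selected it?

k = 25662/26 = 987
position = (11488 − 631)/987 + 1 = 10857/987 + 1 = 11 + 1 = 12

12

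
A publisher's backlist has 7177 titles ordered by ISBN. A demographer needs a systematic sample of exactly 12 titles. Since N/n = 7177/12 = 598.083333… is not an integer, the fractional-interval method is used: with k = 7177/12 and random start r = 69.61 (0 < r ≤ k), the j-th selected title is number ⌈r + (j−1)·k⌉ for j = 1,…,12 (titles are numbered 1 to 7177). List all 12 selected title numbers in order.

j=1: r + 0k = 69.61 → ⌈·⌉ = 70
j=2: r + 1k = 667.693333… → ⌈·⌉ = 668
j=3: r + 2k = 1265.776666… → ⌈·⌉ = 1266
j=4: r + 3k = 1863.86 → ⌈·⌉ = 1864
j=5: r + 4k = 2461.943333… → ⌈·⌉ = 2462
j=6: r + 5k = 3060.026666… → ⌈·⌉ = 3061
j=7: r + 6k = 3658.11 → ⌈·⌉ = 3659
j=8: r + 7k = 4256.193333… → ⌈·⌉ = 4257
j=9: r + 8k = 4854.276666… → ⌈·⌉ = 4855
j=10: r + 9k = 5452.36 → ⌈·⌉ = 5453
j=11: r + 10k = 6050.443333… → ⌈·⌉ = 6051
j=12: r + 11k = 6648.526666… → ⌈·⌉ = 6649

70, 668, 1266, 1864, 2462, 3061, 3659, 4257, 4855, 5453, 6051, 6649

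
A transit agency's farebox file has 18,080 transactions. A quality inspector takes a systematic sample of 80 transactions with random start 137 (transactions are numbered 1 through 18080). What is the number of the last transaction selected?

k = 18080/80 = 226
80th selection = r + (80−1)·k = 137 + 79×226 = 137 + 17854 = 17991

17991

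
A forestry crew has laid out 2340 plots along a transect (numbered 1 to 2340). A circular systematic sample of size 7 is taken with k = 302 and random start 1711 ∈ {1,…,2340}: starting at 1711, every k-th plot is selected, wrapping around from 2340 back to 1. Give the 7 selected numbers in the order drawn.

1711, 2013, 2315, 277, 579, 881, 1183

Selection 1: 1711
Selection 2: 1711 + 302 = 2013
Selection 3: 2013 + 302 = 2315
Selection 4: 2315 + 302 = 2617 → 2617 − 2340 = 277
Selection 5: 277 + 302 = 579
Selection 6: 579 + 302 = 881
Selection 7: 881 + 302 = 1183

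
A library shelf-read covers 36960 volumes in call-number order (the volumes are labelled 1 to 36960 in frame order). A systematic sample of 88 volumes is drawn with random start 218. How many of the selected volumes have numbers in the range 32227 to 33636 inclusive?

3

k = 36960/88 = 420
First selection ≥ 32227: 218 + ⌈(32227−218)/420⌉·420 = 218 + 77×420 = 32558
Last selection ≤ 33636: 218 + ⌊(33636−218)/420⌋·420 = 218 + 79×420 = 33398
Count = 79 − 77 + 1 = 3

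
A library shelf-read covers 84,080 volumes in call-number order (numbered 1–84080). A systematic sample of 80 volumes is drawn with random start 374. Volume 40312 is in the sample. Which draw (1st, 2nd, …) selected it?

39

k = 84080/80 = 1051
position = (40312 − 374)/1051 + 1 = 39938/1051 + 1 = 38 + 1 = 39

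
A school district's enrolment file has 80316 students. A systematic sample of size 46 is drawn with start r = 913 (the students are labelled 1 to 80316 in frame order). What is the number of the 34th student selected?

k = 80316/46 = 1746
34th selection = r + (34−1)·k = 913 + 33×1746 = 913 + 57618 = 58531

58531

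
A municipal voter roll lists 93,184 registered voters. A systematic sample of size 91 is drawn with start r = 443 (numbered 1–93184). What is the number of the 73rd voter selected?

74171

k = 93184/91 = 1024
73rd selection = r + (73−1)·k = 443 + 72×1024 = 443 + 73728 = 74171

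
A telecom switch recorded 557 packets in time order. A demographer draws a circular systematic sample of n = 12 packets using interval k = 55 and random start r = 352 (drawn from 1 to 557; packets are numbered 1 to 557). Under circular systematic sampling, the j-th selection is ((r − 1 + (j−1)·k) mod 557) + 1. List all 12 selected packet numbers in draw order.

Selection 1: 352
Selection 2: 352 + 55 = 407
Selection 3: 407 + 55 = 462
Selection 4: 462 + 55 = 517
Selection 5: 517 + 55 = 572 → 572 − 557 = 15
Selection 6: 15 + 55 = 70
Selection 7: 70 + 55 = 125
Selection 8: 125 + 55 = 180
Selection 9: 180 + 55 = 235
Selection 10: 235 + 55 = 290
Selection 11: 290 + 55 = 345
Selection 12: 345 + 55 = 400

352, 407, 462, 517, 15, 70, 125, 180, 235, 290, 345, 400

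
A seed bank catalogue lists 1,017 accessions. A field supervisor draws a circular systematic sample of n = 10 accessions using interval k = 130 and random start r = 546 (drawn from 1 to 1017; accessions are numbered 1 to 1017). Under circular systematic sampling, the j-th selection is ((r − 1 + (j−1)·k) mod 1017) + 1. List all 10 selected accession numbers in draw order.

546, 676, 806, 936, 49, 179, 309, 439, 569, 699

Selection 1: 546
Selection 2: 546 + 130 = 676
Selection 3: 676 + 130 = 806
Selection 4: 806 + 130 = 936
Selection 5: 936 + 130 = 1066 → 1066 − 1017 = 49
Selection 6: 49 + 130 = 179
Selection 7: 179 + 130 = 309
Selection 8: 309 + 130 = 439
Selection 9: 439 + 130 = 569
Selection 10: 569 + 130 = 699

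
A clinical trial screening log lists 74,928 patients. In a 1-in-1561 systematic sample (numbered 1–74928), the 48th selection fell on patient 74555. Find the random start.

k = 1561
r = 74555 − (48−1)×1561 = 74555 − 73367 = 1188

1188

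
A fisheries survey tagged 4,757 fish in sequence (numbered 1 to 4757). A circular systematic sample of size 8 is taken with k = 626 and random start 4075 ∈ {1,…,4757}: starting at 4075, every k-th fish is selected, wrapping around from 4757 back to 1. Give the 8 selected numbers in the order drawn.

Selection 1: 4075
Selection 2: 4075 + 626 = 4701
Selection 3: 4701 + 626 = 5327 → 5327 − 4757 = 570
Selection 4: 570 + 626 = 1196
Selection 5: 1196 + 626 = 1822
Selection 6: 1822 + 626 = 2448
Selection 7: 2448 + 626 = 3074
Selection 8: 3074 + 626 = 3700

4075, 4701, 570, 1196, 1822, 2448, 3074, 3700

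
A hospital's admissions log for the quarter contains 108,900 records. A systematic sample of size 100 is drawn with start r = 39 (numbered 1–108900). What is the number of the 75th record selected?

80625

k = 108900/100 = 1089
75th selection = r + (75−1)·k = 39 + 74×1089 = 39 + 80586 = 80625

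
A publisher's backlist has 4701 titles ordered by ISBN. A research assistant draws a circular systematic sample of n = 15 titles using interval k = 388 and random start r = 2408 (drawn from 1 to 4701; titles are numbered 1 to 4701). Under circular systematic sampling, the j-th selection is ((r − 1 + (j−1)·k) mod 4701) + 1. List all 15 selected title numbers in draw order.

Selection 1: 2408
Selection 2: 2408 + 388 = 2796
Selection 3: 2796 + 388 = 3184
Selection 4: 3184 + 388 = 3572
Selection 5: 3572 + 388 = 3960
Selection 6: 3960 + 388 = 4348
Selection 7: 4348 + 388 = 4736 → 4736 − 4701 = 35
Selection 8: 35 + 388 = 423
Selection 9: 423 + 388 = 811
Selection 10: 811 + 388 = 1199
Selection 11: 1199 + 388 = 1587
Selection 12: 1587 + 388 = 1975
Selection 13: 1975 + 388 = 2363
Selection 14: 2363 + 388 = 2751
Selection 15: 2751 + 388 = 3139

2408, 2796, 3184, 3572, 3960, 4348, 35, 423, 811, 1199, 1587, 1975, 2363, 2751, 3139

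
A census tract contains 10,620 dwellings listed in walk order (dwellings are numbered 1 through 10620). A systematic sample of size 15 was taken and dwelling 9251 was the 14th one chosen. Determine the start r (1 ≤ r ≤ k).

47

k = 10620/15 = 708
r = 9251 − (14−1)×708 = 9251 − 9204 = 47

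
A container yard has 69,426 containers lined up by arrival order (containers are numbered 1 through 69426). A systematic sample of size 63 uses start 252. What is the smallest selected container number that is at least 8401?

9068

k = 69426/63 = 1102
Steps past start: ⌈(8401 − 252)/1102⌉ = ⌈8149/1102⌉ = 8
Selected container: 252 + 8×1102 = 9068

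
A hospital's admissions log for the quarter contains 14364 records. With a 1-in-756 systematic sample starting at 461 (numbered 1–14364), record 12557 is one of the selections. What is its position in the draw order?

17

k = 756
position = (12557 − 461)/756 + 1 = 12096/756 + 1 = 16 + 1 = 17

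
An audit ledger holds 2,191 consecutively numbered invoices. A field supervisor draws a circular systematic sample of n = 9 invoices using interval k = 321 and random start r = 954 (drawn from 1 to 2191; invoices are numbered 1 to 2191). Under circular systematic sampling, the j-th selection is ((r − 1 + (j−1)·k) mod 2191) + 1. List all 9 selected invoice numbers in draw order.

Selection 1: 954
Selection 2: 954 + 321 = 1275
Selection 3: 1275 + 321 = 1596
Selection 4: 1596 + 321 = 1917
Selection 5: 1917 + 321 = 2238 → 2238 − 2191 = 47
Selection 6: 47 + 321 = 368
Selection 7: 368 + 321 = 689
Selection 8: 689 + 321 = 1010
Selection 9: 1010 + 321 = 1331

954, 1275, 1596, 1917, 47, 368, 689, 1010, 1331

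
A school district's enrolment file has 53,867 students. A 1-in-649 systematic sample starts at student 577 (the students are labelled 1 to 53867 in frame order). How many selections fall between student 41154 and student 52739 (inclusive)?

18

k = 649
First selection ≥ 41154: 577 + ⌈(41154−577)/649⌉·649 = 577 + 63×649 = 41464
Last selection ≤ 52739: 577 + ⌊(52739−577)/649⌋·649 = 577 + 80×649 = 52497
Count = 80 − 63 + 1 = 18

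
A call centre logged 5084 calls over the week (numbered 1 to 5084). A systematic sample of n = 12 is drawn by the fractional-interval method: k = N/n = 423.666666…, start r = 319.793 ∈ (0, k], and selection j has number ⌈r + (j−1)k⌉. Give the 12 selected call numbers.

320, 744, 1168, 1591, 2015, 2439, 2862, 3286, 3710, 4133, 4557, 4981

j=1: r + 0k = 319.793 → ⌈·⌉ = 320
j=2: r + 1k = 743.459666… → ⌈·⌉ = 744
j=3: r + 2k = 1167.126333… → ⌈·⌉ = 1168
j=4: r + 3k = 1590.793 → ⌈·⌉ = 1591
j=5: r + 4k = 2014.459666… → ⌈·⌉ = 2015
j=6: r + 5k = 2438.126333… → ⌈·⌉ = 2439
j=7: r + 6k = 2861.793 → ⌈·⌉ = 2862
j=8: r + 7k = 3285.459666… → ⌈·⌉ = 3286
j=9: r + 8k = 3709.126333… → ⌈·⌉ = 3710
j=10: r + 9k = 4132.793 → ⌈·⌉ = 4133
j=11: r + 10k = 4556.459666… → ⌈·⌉ = 4557
j=12: r + 11k = 4980.126333… → ⌈·⌉ = 4981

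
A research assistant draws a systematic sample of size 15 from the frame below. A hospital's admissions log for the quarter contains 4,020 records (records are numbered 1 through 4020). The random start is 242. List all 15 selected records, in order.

k = N/n = 4020/15 = 268
record 1: 242
record 2: 242 + 268 = 510
record 3: 510 + 268 = 778
record 4: 778 + 268 = 1046
record 5: 1046 + 268 = 1314
record 6: 1314 + 268 = 1582
record 7: 1582 + 268 = 1850
record 8: 1850 + 268 = 2118
record 9: 2118 + 268 = 2386
record 10: 2386 + 268 = 2654
record 11: 2654 + 268 = 2922
record 12: 2922 + 268 = 3190
record 13: 3190 + 268 = 3458
record 14: 3458 + 268 = 3726
record 15: 3726 + 268 = 3994

242, 510, 778, 1046, 1314, 1582, 1850, 2118, 2386, 2654, 2922, 3190, 3458, 3726, 3994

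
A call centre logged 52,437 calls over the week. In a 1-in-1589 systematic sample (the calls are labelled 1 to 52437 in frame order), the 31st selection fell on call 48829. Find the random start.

1159

k = 1589
r = 48829 − (31−1)×1589 = 48829 − 47670 = 1159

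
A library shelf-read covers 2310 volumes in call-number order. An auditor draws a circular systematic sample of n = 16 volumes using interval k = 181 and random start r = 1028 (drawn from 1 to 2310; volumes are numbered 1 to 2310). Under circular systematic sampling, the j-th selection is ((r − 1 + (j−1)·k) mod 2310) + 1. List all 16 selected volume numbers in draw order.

Selection 1: 1028
Selection 2: 1028 + 181 = 1209
Selection 3: 1209 + 181 = 1390
Selection 4: 1390 + 181 = 1571
Selection 5: 1571 + 181 = 1752
Selection 6: 1752 + 181 = 1933
Selection 7: 1933 + 181 = 2114
Selection 8: 2114 + 181 = 2295
Selection 9: 2295 + 181 = 2476 → 2476 − 2310 = 166
Selection 10: 166 + 181 = 347
Selection 11: 347 + 181 = 528
Selection 12: 528 + 181 = 709
Selection 13: 709 + 181 = 890
Selection 14: 890 + 181 = 1071
Selection 15: 1071 + 181 = 1252
Selection 16: 1252 + 181 = 1433

1028, 1209, 1390, 1571, 1752, 1933, 2114, 2295, 166, 347, 528, 709, 890, 1071, 1252, 1433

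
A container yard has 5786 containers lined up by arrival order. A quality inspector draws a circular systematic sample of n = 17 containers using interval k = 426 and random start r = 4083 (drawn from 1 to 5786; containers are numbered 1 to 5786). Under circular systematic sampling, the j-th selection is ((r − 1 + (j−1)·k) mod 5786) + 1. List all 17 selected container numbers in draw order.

Selection 1: 4083
Selection 2: 4083 + 426 = 4509
Selection 3: 4509 + 426 = 4935
Selection 4: 4935 + 426 = 5361
Selection 5: 5361 + 426 = 5787 → 5787 − 5786 = 1
Selection 6: 1 + 426 = 427
Selection 7: 427 + 426 = 853
Selection 8: 853 + 426 = 1279
Selection 9: 1279 + 426 = 1705
Selection 10: 1705 + 426 = 2131
Selection 11: 2131 + 426 = 2557
Selection 12: 2557 + 426 = 2983
Selection 13: 2983 + 426 = 3409
Selection 14: 3409 + 426 = 3835
Selection 15: 3835 + 426 = 4261
Selection 16: 4261 + 426 = 4687
Selection 17: 4687 + 426 = 5113

4083, 4509, 4935, 5361, 1, 427, 853, 1279, 1705, 2131, 2557, 2983, 3409, 3835, 4261, 4687, 5113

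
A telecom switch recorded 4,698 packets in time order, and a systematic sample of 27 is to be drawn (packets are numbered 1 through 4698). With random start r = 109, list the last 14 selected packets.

2371, 2545, 2719, 2893, 3067, 3241, 3415, 3589, 3763, 3937, 4111, 4285, 4459, 4633

k = N/n = 4698/27 = 174
14th selection = 109 + 13×174 = 2371
15th: 2371 + 174 = 2545
16th: 2545 + 174 = 2719
17th: 2719 + 174 = 2893
18th: 2893 + 174 = 3067
19th: 3067 + 174 = 3241
20th: 3241 + 174 = 3415
21st: 3415 + 174 = 3589
22nd: 3589 + 174 = 3763
23rd: 3763 + 174 = 3937
24th: 3937 + 174 = 4111
25th: 4111 + 174 = 4285
26th: 4285 + 174 = 4459
27th: 4459 + 174 = 4633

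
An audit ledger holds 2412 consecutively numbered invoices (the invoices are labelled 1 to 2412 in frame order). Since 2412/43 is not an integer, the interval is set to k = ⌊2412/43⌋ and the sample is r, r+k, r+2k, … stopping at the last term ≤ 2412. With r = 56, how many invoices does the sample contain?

43

k = ⌊2412/43⌋ = 56
Achieved size = ⌊(2412 − 56)/56⌋ + 1 = ⌊2356/56⌋ + 1 = 42 + 1 = 43
(last selection: 56 + 42×56 = 2408 ≤ 2412; next would be 2464 > 2412)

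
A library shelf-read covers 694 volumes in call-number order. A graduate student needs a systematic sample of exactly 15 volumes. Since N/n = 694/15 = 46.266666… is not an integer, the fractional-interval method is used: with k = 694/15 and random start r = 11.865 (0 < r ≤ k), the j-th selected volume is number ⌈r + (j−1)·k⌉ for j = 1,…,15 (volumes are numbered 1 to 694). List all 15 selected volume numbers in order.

12, 59, 105, 151, 197, 244, 290, 336, 382, 429, 475, 521, 568, 614, 660

j=1: r + 0k = 11.865 → ⌈·⌉ = 12
j=2: r + 1k = 58.131666… → ⌈·⌉ = 59
j=3: r + 2k = 104.398333… → ⌈·⌉ = 105
j=4: r + 3k = 150.665 → ⌈·⌉ = 151
j=5: r + 4k = 196.931666… → ⌈·⌉ = 197
j=6: r + 5k = 243.198333… → ⌈·⌉ = 244
j=7: r + 6k = 289.465 → ⌈·⌉ = 290
j=8: r + 7k = 335.731666… → ⌈·⌉ = 336
j=9: r + 8k = 381.998333… → ⌈·⌉ = 382
j=10: r + 9k = 428.265 → ⌈·⌉ = 429
j=11: r + 10k = 474.531666… → ⌈·⌉ = 475
j=12: r + 11k = 520.798333… → ⌈·⌉ = 521
j=13: r + 12k = 567.065 → ⌈·⌉ = 568
j=14: r + 13k = 613.331666… → ⌈·⌉ = 614
j=15: r + 14k = 659.598333… → ⌈·⌉ = 660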